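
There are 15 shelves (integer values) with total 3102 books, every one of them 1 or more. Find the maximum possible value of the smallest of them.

The average is 3102/15 < 207, so some value is ≤ 206.
Achievable: 3 of them at 206 and 12 at 207 total 3102.

206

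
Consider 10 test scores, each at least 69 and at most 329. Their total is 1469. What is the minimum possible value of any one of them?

69

To make one score as small as possible, make the other 9 as large as possible.
The other 9 can take up 9 × 329 = 2961 ≥ 1469 − 69, so one score can sit at its floor of 69.
Achievable: one at 69 and the other 9 totalling 1400, which fits since 9 × 69 ≤ 1400 ≤ 9 × 329.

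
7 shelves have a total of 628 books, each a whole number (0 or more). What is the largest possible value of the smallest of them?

89

The average is 628/7 < 90, so some value is ≤ 89.
Achievable: 2 of them at 89 and 5 at 90 total 628.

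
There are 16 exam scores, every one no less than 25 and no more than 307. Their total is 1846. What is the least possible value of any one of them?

25

Minimizing one value means maximizing the remaining 15.
The other 15 can take up 15 × 307 = 4605 ≥ 1846 − 25, so one score can sit at its floor of 25.
Achievable: one at 25 and the other 15 totalling 1821, which fits since 15 × 25 ≤ 1821 ≤ 15 × 307.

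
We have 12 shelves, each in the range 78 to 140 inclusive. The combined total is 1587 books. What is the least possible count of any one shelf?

78

To make one shelf as small as possible, make the other 11 as large as possible.
The other 11 can take up 11 × 140 = 1540 ≥ 1587 − 78, so one shelf can sit at its floor of 78.
Achievable: one at 78 and the other 11 totalling 1509, which fits since 11 × 78 ≤ 1509 ≤ 11 × 140.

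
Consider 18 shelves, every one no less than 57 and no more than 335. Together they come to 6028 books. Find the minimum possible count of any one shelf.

Minimizing one value means maximizing the remaining 17.
The other 17 contribute at most 17 × 335 = 5695, leaving at least 6028 − 5695 = 333.
Since 333 ≥ 57, this is achievable: one at 333 and 17 at 335.

333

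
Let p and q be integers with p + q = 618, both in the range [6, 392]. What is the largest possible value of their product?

95481

With p + q fixed, pq peaks when the two are closest together.
Taking p = 309 and q = 309 (both in [6, 392]) gives pq = 95481.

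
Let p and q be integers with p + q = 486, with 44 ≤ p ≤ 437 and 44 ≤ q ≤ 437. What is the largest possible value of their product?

For a fixed sum, the product pq is largest when p and q are as close as possible.
Taking p = 243 and q = 243 (both in [44, 437]) gives pq = 59049.

59049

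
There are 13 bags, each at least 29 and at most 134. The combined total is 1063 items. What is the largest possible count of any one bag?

134

Maximizing one value means minimizing the remaining 12.
The other 12 contribute at least 12 × 29 = 348, leaving at most 1063 − 348 = 715.
But each bag is capped at 134, so the maximum is 134.
Achievable: one at 134 and the other 12 totalling 929, which fits since 12 × 29 ≤ 929 ≤ 12 × 134.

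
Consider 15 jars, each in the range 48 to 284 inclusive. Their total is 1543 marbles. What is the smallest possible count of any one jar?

Minimizing one value means maximizing the remaining 14.
The other 14 can take up 14 × 284 = 3976 ≥ 1543 − 48, so one jar can sit at its floor of 48.
Achievable: one at 48 and the other 14 totalling 1495, which fits since 14 × 48 ≤ 1495 ≤ 14 × 284.

48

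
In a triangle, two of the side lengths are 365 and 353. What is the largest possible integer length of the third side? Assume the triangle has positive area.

The third side must be less than 365 + 353 = 718.
The largest integer below 718 is 717.

717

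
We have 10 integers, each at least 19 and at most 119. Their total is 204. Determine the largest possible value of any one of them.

33

Maximizing one value means minimizing the remaining 9.
The other 9 contribute at least 9 × 19 = 171, leaving at most 204 − 171 = 33.
Since 33 ≤ 119, this is achievable: one at 33 and 9 at 19.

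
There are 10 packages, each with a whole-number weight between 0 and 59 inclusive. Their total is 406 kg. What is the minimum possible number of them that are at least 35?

If only k of them are at least 35, the other 10 − k are at most 34, so the total is at most k·59 + (10 − k)·34.
This must reach 406, so k·59 + (10 − k)·34 ≥ 406, giving k ≥ 3.
Exactly 3 works: 3 values at 59 and 7 at 34 total 415; lower one of the high values by 9 (still ≥ 35) to hit 406.

3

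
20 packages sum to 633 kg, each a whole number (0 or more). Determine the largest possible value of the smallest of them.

31

The 20 values sum to 633, so their minimum is at most ⌊633/20⌋ = 31.
Achievable: 7 of them at 31 and 13 at 32 total 633.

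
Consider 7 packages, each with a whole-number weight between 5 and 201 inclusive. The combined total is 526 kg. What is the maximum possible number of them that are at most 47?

Each value at 47 or below falls at least 201 − 47 = 154 short of the ceiling 201.
The ceiling total is 7 × 201 = 1407, and we need 526, so at most ⌊(1407 − 526)/154⌋ = 5 can be that low.
k = 5 is achieved by 5 values at 47 and 2 at 201, total 637; lower one of the 201's by 111 (still > 47) to reach 526.

5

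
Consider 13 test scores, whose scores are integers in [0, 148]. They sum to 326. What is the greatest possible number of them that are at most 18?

12

Each value at 18 or below falls at least 148 − 18 = 130 short of the ceiling 148.
The ceiling total is 13 × 148 = 1924, and we need 326, so at most ⌊(1924 − 326)/130⌋ = 12 can be that low.
k = 12 is achieved by 12 values at 18 and 1 at 148, total 364; lower one of the 148's by 38 (still > 18) to reach 326.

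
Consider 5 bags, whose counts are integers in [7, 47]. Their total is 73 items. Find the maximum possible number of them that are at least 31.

With k values at 31 or above and the rest at least 7, the sum is at least 35 + 24k.
Since the sum is 73, we need 24k ≤ 38, i.e. k ≤ 1.
k = 1 is achieved by 1 value at 31 and 4 at 7, total 59; add 14 to one value (staying below 31) to reach 73.

1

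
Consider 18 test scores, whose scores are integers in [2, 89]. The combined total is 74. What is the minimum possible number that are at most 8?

13

Each value above 8 is at least 9, contributing at least 9 − 2 = 7 above the floor 2.
The sum exceeds the floor total 36 by 38, so at most ⌊38/7⌋ = 5 exceed 8, and at least 13 are ≤ 8.
Exactly 13 works: 13 values at 2 and 5 at 9 total 71; raise one of the low values by 3 (still ≤ 8) to hit 74.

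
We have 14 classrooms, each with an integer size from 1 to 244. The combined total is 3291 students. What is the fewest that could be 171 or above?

Suppose at most 14 − j of them reach 171; then j values are ≤ 170 and the rest ≤ 244.
The total is then ≤ 170·j + 244·(14 − j) = 3416 − 74j. For this to be ≥ 3291 we need j ≤ 1, so at least 14 − 1 = 13 must reach 171.
Exactly 13 works: 13 values at 244 and 1 at 170 total 3342; lower one of the high values by 51 (still ≥ 171) to hit 3291.

13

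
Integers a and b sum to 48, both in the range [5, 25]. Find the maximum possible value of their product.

ab = a(48 − a) is maximized when a is as near 48/2 as the bounds allow.
Taking a = 24 and b = 24 (both in [5, 25]) gives ab = 576.

576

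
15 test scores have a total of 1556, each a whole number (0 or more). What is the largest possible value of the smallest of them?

The average is 1556/15 < 104, so some value is ≤ 103.
Taking 4 copies of 103 and 11 copies of 104 gives exactly 1556, so 103 is attained.

103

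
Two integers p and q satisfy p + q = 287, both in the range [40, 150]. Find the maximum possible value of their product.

20592

With p + q fixed, pq peaks when the two are closest together.
Taking p = 143 and q = 144 (both in [40, 150]) gives pq = 20592.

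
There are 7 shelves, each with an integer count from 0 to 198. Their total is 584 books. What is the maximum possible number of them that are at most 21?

4

Each value at 21 or below falls at least 198 − 21 = 177 short of the ceiling 198.
The ceiling total is 7 × 198 = 1386, and we need 584, so at most ⌊(1386 − 584)/177⌋ = 4 can be that low.
k = 4 is achieved by 4 values at 21 and 3 at 198, total 678; lower one of the 198's by 94 (still > 21) to reach 584.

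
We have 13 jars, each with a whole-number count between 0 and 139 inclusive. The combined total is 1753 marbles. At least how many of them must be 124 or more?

10

If only k of them are at least 124, the other 13 − k are at most 123, so the total is at most k·139 + (13 − k)·123.
This must reach 1753, so k·139 + (13 − k)·123 ≥ 1753, giving k ≥ 10.
Exactly 10 works: 10 values at 139 and 3 at 123 total 1759; lower one of the high values by 6 (still ≥ 124) to hit 1753.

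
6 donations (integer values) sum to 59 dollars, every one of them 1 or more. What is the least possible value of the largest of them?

10

Some value must be at least ⌈59/6⌉ = 10, since 6 × 9 = 54 < 59.
Taking 1 copy of 9 and 5 copies of 10 gives exactly 59, so 10 is attained.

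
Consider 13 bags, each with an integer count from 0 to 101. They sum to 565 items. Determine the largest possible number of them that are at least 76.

If k of the values are ≥ 76, the total is ≥ 76k + 0(13 − k).
Setting 76k + 0(13 − k) ≤ 565 gives 76k ≤ 565, so k ≤ 7.
k = 7 is achieved by 7 values at 76 and 6 at 0, total 532; add 33 to one value (staying below 76) to reach 565.

7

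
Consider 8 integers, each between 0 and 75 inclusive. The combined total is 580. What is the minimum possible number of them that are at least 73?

2

Each value short of 73 is at most 72, costing at least 75 − 72 = 3 against the maximum total of 600.
We can afford to lose at most 600 − 580 = 20, so at most ⌊20/3⌋ = 6 fall short, and at least 2 are ≥ 73.
Exactly 2 works: 2 values at 75 and 6 at 72 total 582; lower one of the high values by 2 (still ≥ 73) to hit 580.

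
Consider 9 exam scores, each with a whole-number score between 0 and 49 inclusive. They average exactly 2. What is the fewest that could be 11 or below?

The total is 9 × 2 = 18.
Let j be the number exceeding 11. Then the total is ≥ 12·j + 0·(9 − j) = 0 + 12j.
So 12j ≤ 18 and j ≤ 1; hence at least 9 − 1 = 8 are ≤ 11.
Exactly 8 works: 8 values at 0 and 1 at 12 total 12; raise one of the low values by 6 (still ≤ 11) to hit 18.

8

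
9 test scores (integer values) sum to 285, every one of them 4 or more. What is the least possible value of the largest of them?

Some value must be at least ⌈285/9⌉ = 32, since 9 × 31 = 279 < 285.
Taking 3 copies of 31 and 6 copies of 32 gives exactly 285, so 32 is attained.

32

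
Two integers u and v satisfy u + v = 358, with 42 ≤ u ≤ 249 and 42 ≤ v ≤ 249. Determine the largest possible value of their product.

32041

For a fixed sum, the product uv is largest when u and v are as close as possible.
Taking u = 179 and v = 179 (both in [42, 249]) gives uv = 32041.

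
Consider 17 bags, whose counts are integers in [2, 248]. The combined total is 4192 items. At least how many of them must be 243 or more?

Each value short of 243 is at most 242, costing at least 248 − 242 = 6 against the maximum total of 4216.
We can afford to lose at most 4216 − 4192 = 24, so at most ⌊24/6⌋ = 4 fall short, and at least 13 are ≥ 243.
Exactly 13 works: 13 values at 248 and 4 at 242 total 4192.

13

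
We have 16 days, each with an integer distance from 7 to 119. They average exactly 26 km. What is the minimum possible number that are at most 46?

9

The total is 16 × 26 = 416.
Each value above 46 is at least 47, contributing at least 47 − 7 = 40 above the floor 7.
The sum exceeds the floor total 112 by 304, so at most ⌊304/40⌋ = 7 exceed 46, and at least 9 are ≤ 46.
Exactly 9 works: 9 values at 7 and 7 at 47 total 392; raise one of the low values by 24 (still ≤ 46) to hit 416.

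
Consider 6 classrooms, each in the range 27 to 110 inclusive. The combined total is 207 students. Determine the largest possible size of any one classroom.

Maximizing one value means minimizing the remaining 5.
The other 5 contribute at least 5 × 27 = 135, leaving at most 207 − 135 = 72.
Since 72 ≤ 110, this is achievable: one at 72 and 5 at 27.

72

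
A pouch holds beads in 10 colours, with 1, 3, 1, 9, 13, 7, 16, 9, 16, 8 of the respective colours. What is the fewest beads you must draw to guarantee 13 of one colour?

In the worst case you take as many as possible of each colour without reaching 13: 1 + 3 + 1 + 9 + 12 + 7 + 12 + 9 + 12 + 8 = 74.
The next one must give 13 of some colour, so 74 + 1 = 75.

75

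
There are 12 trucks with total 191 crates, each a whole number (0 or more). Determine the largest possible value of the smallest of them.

15

The average is 191/12 < 16, so some value is ≤ 15.
Equality holds with 1 value of 15 and 11 values of 16.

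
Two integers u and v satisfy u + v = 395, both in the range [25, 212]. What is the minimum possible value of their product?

For a fixed sum, uv is smallest when u and v are as far apart as possible.
At the endpoint u = 183, v = 395 − 183 = 212, so uv = 183 × 212 = 38796.

38796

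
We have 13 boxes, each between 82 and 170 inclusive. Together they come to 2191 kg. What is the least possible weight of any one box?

Minimizing one value means maximizing the remaining 12.
The other 12 contribute at most 12 × 170 = 2040, leaving at least 2191 − 2040 = 151.
Since 151 ≥ 82, this is achievable: one at 151 and 12 at 170.

151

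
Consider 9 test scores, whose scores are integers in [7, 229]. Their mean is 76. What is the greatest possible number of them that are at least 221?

The total is 9 × 76 = 684.
With k values at 221 or above and the rest at least 7, the sum is at least 63 + 214k.
Since the sum is 684, we need 214k ≤ 621, i.e. k ≤ 2.
k = 2 is achieved by 2 values at 221 and 7 at 7, total 491; add 193 to one value (staying below 221) to reach 684.

2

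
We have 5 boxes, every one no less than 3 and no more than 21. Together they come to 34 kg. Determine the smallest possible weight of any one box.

3

To make one box as small as possible, make the other 4 as large as possible.
The other 4 can take up 4 × 21 = 84 ≥ 34 − 3, so one box can sit at its floor of 3.
Achievable: one at 3 and the other 4 totalling 31, which fits since 4 × 3 ≤ 31 ≤ 4 × 21.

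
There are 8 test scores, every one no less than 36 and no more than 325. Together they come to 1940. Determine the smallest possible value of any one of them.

To make one score as small as possible, make the other 7 as large as possible.
The other 7 can take up 7 × 325 = 2275 ≥ 1940 − 36, so one score can sit at its floor of 36.
Achievable: one at 36 and the other 7 totalling 1904, which fits since 7 × 36 ≤ 1904 ≤ 7 × 325.

36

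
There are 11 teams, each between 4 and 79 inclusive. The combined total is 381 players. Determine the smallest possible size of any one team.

4

Minimizing one value means maximizing the remaining 10.
The other 10 can take up 10 × 79 = 790 ≥ 381 − 4, so one team can sit at its floor of 4.
Achievable: one at 4 and the other 10 totalling 377, which fits since 10 × 4 ≤ 377 ≤ 10 × 79.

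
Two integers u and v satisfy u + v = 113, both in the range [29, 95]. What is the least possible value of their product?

2436

Since u + v is fixed, pushing one of them to its bound minimizes the product.
At the endpoint u = 29, v = 113 − 29 = 84, so uv = 29 × 84 = 2436.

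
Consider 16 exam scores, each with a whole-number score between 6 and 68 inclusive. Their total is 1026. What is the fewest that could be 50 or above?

If only k of them are at least 50, the other 16 − k are at most 49, so the total is at most k·68 + (16 − k)·49.
This must reach 1026, so k·68 + (16 − k)·49 ≥ 1026, giving k ≥ 13.
Exactly 13 works: 13 values at 68 and 3 at 49 total 1031; lower one of the high values by 5 (still ≥ 50) to hit 1026.

13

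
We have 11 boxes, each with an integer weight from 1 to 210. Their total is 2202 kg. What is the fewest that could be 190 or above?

If only k of them are at least 190, the other 11 − k are at most 189, so the total is at most k·210 + (11 − k)·189.
This must reach 2202, so k·210 + (11 − k)·189 ≥ 2202, giving k ≥ 6.
Exactly 6 works: 6 values at 210 and 5 at 189 total 2205; lower one of the high values by 3 (still ≥ 190) to hit 2202.

6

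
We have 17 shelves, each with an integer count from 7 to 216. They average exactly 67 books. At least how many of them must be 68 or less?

The total is 17 × 67 = 1139.
Let j be the number exceeding 68. Then the total is ≥ 69·j + 7·(17 − j) = 119 + 62j.
So 62j ≤ 1020 and j ≤ 16; hence at least 17 − 16 = 1 are ≤ 68.
Exactly 1 works: 1 value at 7 and 16 at 69 total 1111; raise one of the low values by 28 (still ≤ 68) to hit 1139.

1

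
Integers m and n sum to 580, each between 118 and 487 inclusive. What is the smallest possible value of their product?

54516

mn = m(580 − m) is concave in m, so over [118, 462] it is minimized at an endpoint.
The extreme feasible split is m = 118, n = 462, giving mn = 54516.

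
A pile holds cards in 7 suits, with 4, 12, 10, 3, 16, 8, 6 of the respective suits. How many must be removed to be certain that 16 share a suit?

In the worst case you take as many as possible of each suit without reaching 16: 4 + 12 + 10 + 3 + 15 + 8 + 6 = 58.
The next one must give 16 of some suit, so 58 + 1 = 59.

59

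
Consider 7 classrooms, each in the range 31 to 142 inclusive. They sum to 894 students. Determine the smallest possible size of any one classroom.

To make one classroom as small as possible, make the other 6 as large as possible.
The other 6 contribute at most 6 × 142 = 852, leaving at least 894 − 852 = 42.
Since 42 ≥ 31, this is achievable: one at 42 and 6 at 142.

42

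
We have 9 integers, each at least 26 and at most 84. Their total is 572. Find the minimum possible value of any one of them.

26

To make one integer as small as possible, make the other 8 as large as possible.
The other 8 can take up 8 × 84 = 672 ≥ 572 − 26, so one integer can sit at its floor of 26.
Achievable: one at 26 and the other 8 totalling 546, which fits since 8 × 26 ≤ 546 ≤ 8 × 84.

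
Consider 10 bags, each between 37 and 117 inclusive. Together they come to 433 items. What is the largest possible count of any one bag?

To make one bag as large as possible, make the other 9 as small as possible.
The other 9 contribute at least 9 × 37 = 333, leaving at most 433 − 333 = 100.
Since 100 ≤ 117, this is achievable: one at 100 and 9 at 37.

100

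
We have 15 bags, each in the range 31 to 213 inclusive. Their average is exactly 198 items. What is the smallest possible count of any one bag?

To make one bag as small as possible, make the other 14 as large as possible.
The total is 15 × 198 = 2970.
The other 14 can take up 14 × 213 = 2982 ≥ 2970 − 31, so one bag can sit at its floor of 31.
Achievable: one at 31 and the other 14 totalling 2939, which fits since 14 × 31 ≤ 2939 ≤ 14 × 213.

31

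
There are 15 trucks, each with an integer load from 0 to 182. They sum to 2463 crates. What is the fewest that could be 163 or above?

2

Suppose at most 15 − j of them reach 163; then j values are ≤ 162 and the rest ≤ 182.
The total is then ≤ 162·j + 182·(15 − j) = 2730 − 20j. For this to be ≥ 2463 we need j ≤ 13, so at least 15 − 13 = 2 must reach 163.
Exactly 2 works: 2 values at 182 and 13 at 162 total 2470; lower one of the high values by 7 (still ≥ 163) to hit 2463.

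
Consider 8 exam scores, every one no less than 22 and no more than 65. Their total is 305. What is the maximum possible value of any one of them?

Maximizing one value means minimizing the remaining 7.
The other 7 contribute at least 7 × 22 = 154, leaving at most 305 − 154 = 151.
But each score is capped at 65, so the maximum is 65.
Achievable: one at 65 and the other 7 totalling 240, which fits since 7 × 22 ≤ 240 ≤ 7 × 65.

65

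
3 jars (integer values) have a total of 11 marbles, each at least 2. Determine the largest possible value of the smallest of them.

The 3 values sum to 11, so their minimum is at most ⌊11/3⌋ = 3.
Taking 1 copy of 3 and 2 copies of 4 gives exactly 11, so 3 is attained.

3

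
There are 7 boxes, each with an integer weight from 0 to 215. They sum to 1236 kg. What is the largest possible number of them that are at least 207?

5

If k of the values are ≥ 207, the total is ≥ 207k + 0(7 − k).
Setting 207k + 0(7 − k) ≤ 1236 gives 207k ≤ 1236, so k ≤ 5.
k = 5 is achieved by 5 values at 207 and 2 at 0, total 1035; add 201 to one value (staying below 207) to reach 1236.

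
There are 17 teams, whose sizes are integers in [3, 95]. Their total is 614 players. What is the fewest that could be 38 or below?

Each value above 38 is at least 39, contributing at least 39 − 3 = 36 above the floor 3.
The sum exceeds the floor total 51 by 563, so at most ⌊563/36⌋ = 15 exceed 38, and at least 2 are ≤ 38.
Exactly 2 works: 2 values at 3 and 15 at 39 total 591; raise one of the low values by 23 (still ≤ 38) to hit 614.

2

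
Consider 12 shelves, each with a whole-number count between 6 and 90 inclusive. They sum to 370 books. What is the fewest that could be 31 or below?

Each value above 31 is at least 32, contributing at least 32 − 6 = 26 above the floor 6.
The sum exceeds the floor total 72 by 298, so at most ⌊298/26⌋ = 11 exceed 31, and at least 1 are ≤ 31.
Exactly 1 works: 1 value at 6 and 11 at 32 total 358; raise one of the low values by 12 (still ≤ 31) to hit 370.

1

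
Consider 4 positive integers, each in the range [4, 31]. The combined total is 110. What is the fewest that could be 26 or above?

If only k of them are at least 26, the other 4 − k are at most 25, so the total is at most k·31 + (4 − k)·25.
This must reach 110, so k·31 + (4 − k)·25 ≥ 110, giving k ≥ 2.
Exactly 2 works: 2 values at 31 and 2 at 25 total 112; lower one of the high values by 2 (still ≥ 26) to hit 110.

2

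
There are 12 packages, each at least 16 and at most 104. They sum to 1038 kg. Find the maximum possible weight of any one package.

Maximizing one value means minimizing the remaining 11.
The other 11 contribute at least 11 × 16 = 176, leaving at most 1038 − 176 = 862.
But each package is capped at 104, so the maximum is 104.
Achievable: one at 104 and the other 11 totalling 934, which fits since 11 × 16 ≤ 934 ≤ 11 × 104.

104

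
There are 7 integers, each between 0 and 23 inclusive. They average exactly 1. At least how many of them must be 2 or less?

The total is 7 × 1 = 7.
Each value above 2 is at least 3, contributing at least 3 − 0 = 3 above the floor 0.
The sum exceeds the floor total 0 by 7, so at most ⌊7/3⌋ = 2 exceed 2, and at least 5 are ≤ 2.
Exactly 5 works: 5 values at 0 and 2 at 3 total 6; raise one of the low values by 1 (still ≤ 2) to hit 7.

5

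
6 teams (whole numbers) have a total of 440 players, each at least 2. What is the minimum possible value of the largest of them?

Some value must be at least ⌈440/6⌉ = 74, since 6 × 73 = 438 < 440.
Achievable: 2 of them at 74 and 4 at 73 total 440.

74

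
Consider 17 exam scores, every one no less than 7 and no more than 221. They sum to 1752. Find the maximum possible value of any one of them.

221

Maximizing one value means minimizing the remaining 16.
The other 16 contribute at least 16 × 7 = 112, leaving at most 1752 − 112 = 1640.
But each score is capped at 221, so the maximum is 221.
Achievable: one at 221 and the other 16 totalling 1531, which fits since 16 × 7 ≤ 1531 ≤ 16 × 221.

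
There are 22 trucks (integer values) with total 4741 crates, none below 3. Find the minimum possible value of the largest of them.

216

Some value must be at least ⌈4741/22⌉ = 216, since 22 × 215 = 4730 < 4741.
Taking 11 copies of 215 and 11 copies of 216 gives exactly 4741, so 216 is attained.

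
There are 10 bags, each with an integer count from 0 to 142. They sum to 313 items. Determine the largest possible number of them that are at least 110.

2

With k values at 110 or above and the rest at least 0, the sum is at least 0 + 110k.
Since the sum is 313, we need 110k ≤ 313, i.e. k ≤ 2.
k = 2 is achieved by 2 values at 110 and 8 at 0, total 220; add 93 to one value (staying below 110) to reach 313.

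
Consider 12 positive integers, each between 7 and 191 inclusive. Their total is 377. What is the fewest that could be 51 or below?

If only k of them are at most 51, the other 12 − k are at least 52, so the total is at least (12 − k)·52 + k·7.
This is ≤ 377, so (12 − k)·52 + 7k ≤ 377, which gives k ≥ 6.
Exactly 6 works: 6 values at 7 and 6 at 52 total 354; raise one of the low values by 23 (still ≤ 51) to hit 377.

6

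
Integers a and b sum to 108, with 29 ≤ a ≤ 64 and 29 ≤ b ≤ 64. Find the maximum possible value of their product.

2916

With a + b fixed, ab peaks when the two are closest together.
Taking a = 54 and b = 54 (both in [29, 64]) gives ab = 2916.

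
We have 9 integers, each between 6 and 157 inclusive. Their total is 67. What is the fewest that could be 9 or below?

6

Each value above 9 is at least 10, contributing at least 10 − 6 = 4 above the floor 6.
The sum exceeds the floor total 54 by 13, so at most ⌊13/4⌋ = 3 exceed 9, and at least 6 are ≤ 9.
Exactly 6 works: 6 values at 6 and 3 at 10 total 66; raise one of the low values by 1 (still ≤ 9) to hit 67.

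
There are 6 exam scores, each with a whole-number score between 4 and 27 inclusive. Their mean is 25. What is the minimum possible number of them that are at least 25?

The total is 6 × 25 = 150.
Each value short of 25 is at most 24, costing at least 27 − 24 = 3 against the maximum total of 162.
We can afford to lose at most 162 − 150 = 12, so at most ⌊12/3⌋ = 4 fall short, and at least 2 are ≥ 25.
Exactly 2 works: 2 values at 27 and 4 at 24 total 150.

2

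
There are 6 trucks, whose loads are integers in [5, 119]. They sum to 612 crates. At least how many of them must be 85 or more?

Suppose at most 6 − j of them reach 85; then j values are ≤ 84 and the rest ≤ 119.
The total is then ≤ 84·j + 119·(6 − j) = 714 − 35j. For this to be ≥ 612 we need j ≤ 2, so at least 6 − 2 = 4 must reach 85.
Exactly 4 works: 4 values at 119 and 2 at 84 total 644; lower one of the high values by 32 (still ≥ 85) to hit 612.

4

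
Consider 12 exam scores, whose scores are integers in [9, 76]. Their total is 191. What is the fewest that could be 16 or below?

If only k of them are at most 16, the other 12 − k are at least 17, so the total is at least (12 − k)·17 + k·9.
This is ≤ 191, so (12 − k)·17 + 9k ≤ 191, which gives k ≥ 2.
Exactly 2 works: 2 values at 9 and 10 at 17 total 188; raise one of the low values by 3 (still ≤ 16) to hit 191.

2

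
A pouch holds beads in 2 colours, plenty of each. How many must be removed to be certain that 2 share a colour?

In the worst case you draw 1 of each of the 2 colours: 2 × 1 = 2.
One more forces 2 of some colour, so 2 + 1 = 3.

3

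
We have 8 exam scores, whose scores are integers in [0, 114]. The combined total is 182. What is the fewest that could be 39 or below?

If only k of them are at most 39, the other 8 − k are at least 40, so the total is at least (8 − k)·40 + k·0.
This is ≤ 182, so (8 − k)·40 + 0k ≤ 182, which gives k ≥ 4.
Exactly 4 works: 4 values at 0 and 4 at 40 total 160; raise one of the low values by 22 (still ≤ 39) to hit 182.

4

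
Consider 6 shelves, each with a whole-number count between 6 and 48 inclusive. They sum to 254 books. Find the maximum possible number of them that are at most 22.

1

Suppose k of them are at most 22. Those contribute at most 22 each and the rest at most 48 each.
So the total is at most 22k + 48(6 − k) = 288 − 26k. This must still be ≥ 254, so k ≤ 1.
k = 1 is achieved by 1 value at 22 and 5 at 48, total 262; lower one of the 48's by 8 (still > 22) to reach 254.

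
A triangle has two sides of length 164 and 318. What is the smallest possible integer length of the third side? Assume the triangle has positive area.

155

The third side must exceed |164 − 318| = 154.
The smallest integer above 154 is 155.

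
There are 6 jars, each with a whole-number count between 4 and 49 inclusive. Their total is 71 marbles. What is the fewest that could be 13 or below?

2

Let j be the number exceeding 13. Then the total is ≥ 14·j + 4·(6 − j) = 24 + 10j.
So 10j ≤ 47 and j ≤ 4; hence at least 6 − 4 = 2 are ≤ 13.
Exactly 2 works: 2 values at 4 and 4 at 14 total 64; raise one of the low values by 7 (still ≤ 13) to hit 71.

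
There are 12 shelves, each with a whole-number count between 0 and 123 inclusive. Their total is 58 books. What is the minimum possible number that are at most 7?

Each value above 7 is at least 8, contributing at least 8 − 0 = 8 above the floor 0.
The sum exceeds the floor total 0 by 58, so at most ⌊58/8⌋ = 7 exceed 7, and at least 5 are ≤ 7.
Exactly 5 works: 5 values at 0 and 7 at 8 total 56; raise one of the low values by 2 (still ≤ 7) to hit 58.

5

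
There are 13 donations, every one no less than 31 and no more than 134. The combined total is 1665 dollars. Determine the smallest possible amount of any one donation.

57

To make one donation as small as possible, make the other 12 as large as possible.
The other 12 contribute at most 12 × 134 = 1608, leaving at least 1665 − 1608 = 57.
Since 57 ≥ 31, this is achievable: one at 57 and 12 at 134.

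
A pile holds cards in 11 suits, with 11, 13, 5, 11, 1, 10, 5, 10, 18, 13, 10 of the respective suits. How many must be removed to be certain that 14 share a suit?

In the worst case you take as many as possible of each suit without reaching 14: 11 + 13 + 5 + 11 + 1 + 10 + 5 + 10 + 13 + 13 + 10 = 102.
The next one must give 14 of some suit, so 102 + 1 = 103.

103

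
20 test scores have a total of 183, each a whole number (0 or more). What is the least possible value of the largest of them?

10

Some value must be at least ⌈183/20⌉ = 10, since 20 × 9 = 180 < 183.
Achievable: 3 of them at 10 and 17 at 9 total 183.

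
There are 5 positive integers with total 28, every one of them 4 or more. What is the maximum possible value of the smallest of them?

5

The average is 28/5 < 6, so some value is ≤ 5.
Taking 2 copies of 5 and 3 copies of 6 gives exactly 28, so 5 is attained.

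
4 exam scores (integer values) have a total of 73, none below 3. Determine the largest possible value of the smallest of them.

18

The 4 values sum to 73, so their minimum is at most ⌊73/4⌋ = 18.
Taking 3 copies of 18 and 1 copy of 19 gives exactly 73, so 18 is attained.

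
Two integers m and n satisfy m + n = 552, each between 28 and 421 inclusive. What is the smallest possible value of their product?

55151

For a fixed sum, mn is smallest when m and n are as far apart as possible.
At the endpoint m = 131, n = 552 − 131 = 421, so mn = 131 × 421 = 55151.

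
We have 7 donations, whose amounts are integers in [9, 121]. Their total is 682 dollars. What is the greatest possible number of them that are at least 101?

6

Suppose k of them are at least 101. Those contribute at least 101 each and the other 7 − k at least 9 each.
So the total is at least 101k + 9(7 − k) = 63 + 92k. This must be ≤ 682, giving k ≤ 6.
k = 6 is achieved by 6 values at 101 and 1 at 9, total 615; add 67 to one value (staying below 101) to reach 682.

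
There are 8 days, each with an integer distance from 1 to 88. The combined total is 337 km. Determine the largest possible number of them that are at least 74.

With k values at 74 or above and the rest at least 1, the sum is at least 8 + 73k.
Since the sum is 337, we need 73k ≤ 329, i.e. k ≤ 4.
k = 4 is achieved by 4 values at 74 and 4 at 1, total 300; add 37 to one value (staying below 74) to reach 337.

4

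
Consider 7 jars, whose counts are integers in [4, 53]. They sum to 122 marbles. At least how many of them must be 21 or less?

2

Each value above 21 is at least 22, contributing at least 22 − 4 = 18 above the floor 4.
The sum exceeds the floor total 28 by 94, so at most ⌊94/18⌋ = 5 exceed 21, and at least 2 are ≤ 21.
Exactly 2 works: 2 values at 4 and 5 at 22 total 118; raise one of the low values by 4 (still ≤ 21) to hit 122.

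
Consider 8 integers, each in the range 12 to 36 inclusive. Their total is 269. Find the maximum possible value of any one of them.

Maximizing one value means minimizing the remaining 7.
The other 7 contribute at least 7 × 12 = 84, leaving at most 269 − 84 = 185.
But each integer is capped at 36, so the maximum is 36.
Achievable: one at 36 and the other 7 totalling 233, which fits since 7 × 12 ≤ 233 ≤ 7 × 36.

36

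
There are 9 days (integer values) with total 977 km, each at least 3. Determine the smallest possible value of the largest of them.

Some value must be at least ⌈977/9⌉ = 109, since 9 × 108 = 972 < 977.
Taking 4 copies of 108 and 5 copies of 109 gives exactly 977, so 109 is attained.

109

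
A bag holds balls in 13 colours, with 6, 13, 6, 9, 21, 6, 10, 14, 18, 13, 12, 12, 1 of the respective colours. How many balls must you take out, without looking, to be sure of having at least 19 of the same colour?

139

In the worst case you take as many as possible of each colour without reaching 19: 6 + 13 + 6 + 9 + 18 + 6 + 10 + 14 + 18 + 13 + 12 + 12 + 1 = 138.
The next one must give 19 of some colour, so 138 + 1 = 139.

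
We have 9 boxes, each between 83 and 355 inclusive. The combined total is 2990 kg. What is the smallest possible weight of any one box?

Minimizing one value means maximizing the remaining 8.
The other 8 contribute at most 8 × 355 = 2840, leaving at least 2990 − 2840 = 150.
Since 150 ≥ 83, this is achievable: one at 150 and 8 at 355.

150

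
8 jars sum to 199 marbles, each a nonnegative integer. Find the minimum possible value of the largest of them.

25

The 8 values sum to 199, so their maximum is at least ⌈199/8⌉ = 25.
Equality holds with 7 values of 25 and 1 value of 24.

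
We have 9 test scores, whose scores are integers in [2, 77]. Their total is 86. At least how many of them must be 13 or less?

4

Each value above 13 is at least 14, contributing at least 14 − 2 = 12 above the floor 2.
The sum exceeds the floor total 18 by 68, so at most ⌊68/12⌋ = 5 exceed 13, and at least 4 are ≤ 13.
Exactly 4 works: 4 values at 2 and 5 at 14 total 78; raise one of the low values by 8 (still ≤ 13) to hit 86.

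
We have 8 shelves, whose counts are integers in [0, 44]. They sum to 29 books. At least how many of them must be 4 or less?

Let j be the number exceeding 4. Then the total is ≥ 5·j + 0·(8 − j) = 0 + 5j.
So 5j ≤ 29 and j ≤ 5; hence at least 8 − 5 = 3 are ≤ 4.
Exactly 3 works: 3 values at 0 and 5 at 5 total 25; raise one of the low values by 4 (still ≤ 4) to hit 29.

3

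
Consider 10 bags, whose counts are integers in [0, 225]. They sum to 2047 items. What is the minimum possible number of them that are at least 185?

If only k of them are at least 185, the other 10 − k are at most 184, so the total is at most k·225 + (10 − k)·184.
This must reach 2047, so k·225 + (10 − k)·184 ≥ 2047, giving k ≥ 6.
Exactly 6 works: 6 values at 225 and 4 at 184 total 2086; lower one of the high values by 39 (still ≥ 185) to hit 2047.

6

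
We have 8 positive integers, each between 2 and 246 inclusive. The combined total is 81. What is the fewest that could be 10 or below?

1

Let j be the number exceeding 10. Then the total is ≥ 11·j + 2·(8 − j) = 16 + 9j.
So 9j ≤ 65 and j ≤ 7; hence at least 8 − 7 = 1 are ≤ 10.
Exactly 1 works: 1 value at 2 and 7 at 11 total 79; raise one of the low values by 2 (still ≤ 10) to hit 81.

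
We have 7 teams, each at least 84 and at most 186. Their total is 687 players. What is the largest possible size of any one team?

183

To make one team as large as possible, make the other 6 as small as possible.
The other 6 contribute at least 6 × 84 = 504, leaving at most 687 − 504 = 183.
Since 183 ≤ 186, this is achievable: one at 183 and 6 at 84.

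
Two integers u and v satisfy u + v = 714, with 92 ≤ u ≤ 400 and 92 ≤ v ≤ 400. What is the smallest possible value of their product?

Since u + v is fixed, pushing one of them to its bound minimizes the product.
At the endpoint u = 314, v = 714 − 314 = 400, so uv = 314 × 400 = 125600.

125600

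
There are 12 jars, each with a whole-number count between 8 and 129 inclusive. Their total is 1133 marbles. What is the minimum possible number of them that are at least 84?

Each value short of 84 is at most 83, costing at least 129 − 83 = 46 against the maximum total of 1548.
We can afford to lose at most 1548 − 1133 = 415, so at most ⌊415/46⌋ = 9 fall short, and at least 3 are ≥ 84.
Exactly 3 works: 3 values at 129 and 9 at 83 total 1134; lower one of the high values by 1 (still ≥ 84) to hit 1133.

3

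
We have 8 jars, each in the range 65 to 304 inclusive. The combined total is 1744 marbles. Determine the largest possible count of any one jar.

To make one jar as large as possible, make the other 7 as small as possible.
The other 7 contribute at least 7 × 65 = 455, leaving at most 1744 − 455 = 1289.
But each jar is capped at 304, so the maximum is 304.
Achievable: one at 304 and the other 7 totalling 1440, which fits since 7 × 65 ≤ 1440 ≤ 7 × 304.

304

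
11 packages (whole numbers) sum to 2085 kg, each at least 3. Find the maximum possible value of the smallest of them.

189

If every one of the 11 were at least 190, the total would be at least 11 × 190 = 2090 > 2085.
Achievable: 5 of them at 189 and 6 at 190 total 2085.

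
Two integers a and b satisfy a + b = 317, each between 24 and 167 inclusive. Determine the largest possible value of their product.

ab = a(317 − a) is maximized when a is as near 317/2 as the bounds allow.
Taking a = 158 and b = 159 (both in [24, 167]) gives ab = 25122.

25122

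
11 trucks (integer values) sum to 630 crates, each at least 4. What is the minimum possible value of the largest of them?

58

If every one of the 11 were at most 57, the total would be at most 11 × 57 = 627 < 630.
Achievable: 3 of them at 58 and 8 at 57 total 630.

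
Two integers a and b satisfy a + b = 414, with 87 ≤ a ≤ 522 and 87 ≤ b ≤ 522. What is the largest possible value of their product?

42849

With a + b fixed, ab peaks when the two are closest together.
Taking a = 207 and b = 207 (both in [87, 522]) gives ab = 42849.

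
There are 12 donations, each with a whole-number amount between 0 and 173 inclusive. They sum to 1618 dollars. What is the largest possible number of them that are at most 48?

Suppose k of them are at most 48. Those contribute at most 48 each and the rest at most 173 each.
So the total is at most 48k + 173(12 − k) = 2076 − 125k. This must still be ≥ 1618, so k ≤ 3.
k = 3 is achieved by 3 values at 48 and 9 at 173, total 1701; lower one of the 173's by 83 (still > 48) to reach 1618.

3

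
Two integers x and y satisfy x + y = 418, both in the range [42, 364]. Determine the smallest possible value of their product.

For a fixed sum, xy is smallest when x and y are as far apart as possible.
At the endpoint x = 54, y = 418 − 54 = 364, so xy = 54 × 364 = 19656.

19656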